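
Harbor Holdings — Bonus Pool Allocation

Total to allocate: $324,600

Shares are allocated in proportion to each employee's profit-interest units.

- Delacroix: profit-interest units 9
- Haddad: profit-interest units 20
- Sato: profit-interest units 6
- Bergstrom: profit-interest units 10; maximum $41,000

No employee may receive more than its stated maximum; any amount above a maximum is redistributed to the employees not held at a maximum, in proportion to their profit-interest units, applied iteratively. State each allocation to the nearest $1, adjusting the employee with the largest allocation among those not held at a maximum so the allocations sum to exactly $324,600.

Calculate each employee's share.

Sum of profit-interest units: 45.
Proportional shares (ignoring caps): Delacroix 64,920.00; Haddad 144,266.67; Sato 43,280.00; Bergstrom 72,133.33.
Held at cap: Bergstrom ($41,000); balance $283,600 reallocated over remaining profit-interest units 35.
Redistributed shares: Delacroix 72,925.71 → $72,926; Haddad 162,057.14 → $162,057; Sato 48,617.14 → $48,617.

Delacroix: $72,926; Haddad: $162,057; Sato: $48,617; Bergstrom: $41,000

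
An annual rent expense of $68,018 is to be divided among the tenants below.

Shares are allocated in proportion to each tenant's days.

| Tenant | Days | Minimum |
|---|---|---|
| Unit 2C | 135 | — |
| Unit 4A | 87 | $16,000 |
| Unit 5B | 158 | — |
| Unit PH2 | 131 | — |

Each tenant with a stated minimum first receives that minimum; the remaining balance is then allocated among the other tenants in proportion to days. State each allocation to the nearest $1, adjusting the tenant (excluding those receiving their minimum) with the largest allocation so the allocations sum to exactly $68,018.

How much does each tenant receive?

Guaranteed amounts: Unit 4A $16,000. Residual $52,018.
Residual split over remaining days 424: Unit 2C 16,562.33 → $16,562; Unit 5B 19,384.07 → $19,384; Unit PH2 16,071.60 → $16,072.

Unit 2C: $16,562; Unit 4A: $16,000; Unit 5B: $19,384; Unit PH2: $16,072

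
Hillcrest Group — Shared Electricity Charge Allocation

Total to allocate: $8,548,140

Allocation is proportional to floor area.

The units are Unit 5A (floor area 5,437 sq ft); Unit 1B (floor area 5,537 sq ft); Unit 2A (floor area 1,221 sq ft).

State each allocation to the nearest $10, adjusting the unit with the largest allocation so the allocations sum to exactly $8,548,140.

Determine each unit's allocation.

Sum of floor area: 12,195.
Pro-rata amounts: Unit 5A 5,437/12,195 × $8,548,140 = 3,811,089.56; Unit 1B 5,537/12,195 × $8,548,140 = 3,881,185.01; Unit 2A 1,221/12,195 × $8,548,140 = 855,865.43.
After rounding ($10): Unit 5A $3,811,090; Unit 1B $3,881,190; Unit 2A $855,870. Sum = $8,548,150.
Difference $8,548,140 − $8,548,150 = −$10 applied to largest allocation (Unit 1B): Unit 1B becomes $3,881,180.

Unit 5A: $3,811,090 | Unit 1B: $3,881,180 | Unit 2A: $855,870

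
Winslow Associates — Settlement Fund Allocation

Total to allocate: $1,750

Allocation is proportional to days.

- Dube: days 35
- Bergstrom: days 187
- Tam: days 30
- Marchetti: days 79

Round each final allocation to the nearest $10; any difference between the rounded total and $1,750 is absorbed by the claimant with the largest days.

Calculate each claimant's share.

Total days = 331.
Unrounded shares: Dube 35/331 × $1,750 = 185.05; Bergstrom 187/331 × $1,750 = 988.67; Tam 30/331 × $1,750 = 158.61; Marchetti 79/331 × $1,750 = 417.67.
After rounding ($10): Dube $190; Bergstrom $990; Tam $160; Marchetti $420. Sum = $1,760.
Difference $1,750 − $1,760 = −$10 applied to largest days (Bergstrom): Bergstrom becomes $980.

Dube: $190 · Bergstrom: $980 · Tam: $160 · Marchetti: $420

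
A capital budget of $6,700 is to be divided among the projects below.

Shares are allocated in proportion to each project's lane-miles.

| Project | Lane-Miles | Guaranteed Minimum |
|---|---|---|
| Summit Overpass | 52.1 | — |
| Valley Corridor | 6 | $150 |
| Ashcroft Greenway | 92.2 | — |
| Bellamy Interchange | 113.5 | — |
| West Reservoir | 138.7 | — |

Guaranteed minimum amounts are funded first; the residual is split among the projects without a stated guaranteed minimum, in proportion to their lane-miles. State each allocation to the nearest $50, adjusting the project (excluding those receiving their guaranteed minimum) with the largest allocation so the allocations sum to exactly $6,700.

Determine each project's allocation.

Summit Overpass: $850 | Valley Corridor: $150 | Ashcroft Greenway: $1,500 | Bellamy Interchange: $1,850 | West Reservoir: $2,350

Minimums first: Valley Corridor $150. Balance $6,550.
Balance split over remaining lane-miles 396.5: Summit Overpass 860.67 → $850; Ashcroft Greenway 1,523.10 → $1,500; Bellamy Interchange 1,874.97 → $1,850; West Reservoir 2,291.26 → $2,300.
Rounding difference +$50 applied to West Reservoir → $2,350.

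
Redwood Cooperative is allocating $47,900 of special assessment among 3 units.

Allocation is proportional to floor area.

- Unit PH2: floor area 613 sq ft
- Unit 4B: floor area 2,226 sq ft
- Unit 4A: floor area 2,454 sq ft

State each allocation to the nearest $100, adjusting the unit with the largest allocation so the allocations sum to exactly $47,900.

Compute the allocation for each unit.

Unit PH2: $5,500 · Unit 4B: $20,100 · Unit 4A: $22,300

Total floor area = 5,293.
Unrounded shares: Unit PH2 613/5,293 × $47,900 = 5,547.46; Unit 4B 2,226/5,293 × $47,900 = 20,144.61; Unit 4A 2,454/5,293 × $47,900 = 22,207.94.
After rounding ($100): Unit PH2 $5,500; Unit 4B $20,100; Unit 4A $22,200. Sum = $47,800.
Difference $47,900 − $47,800 = +$100 applied to largest allocation (Unit 4A): Unit 4A becomes $22,300.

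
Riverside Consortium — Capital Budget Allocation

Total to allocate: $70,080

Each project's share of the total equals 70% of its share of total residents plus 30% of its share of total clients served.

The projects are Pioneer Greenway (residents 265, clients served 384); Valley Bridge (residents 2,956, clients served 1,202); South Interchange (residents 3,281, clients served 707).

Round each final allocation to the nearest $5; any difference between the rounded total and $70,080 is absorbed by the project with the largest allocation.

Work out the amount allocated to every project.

Pioneer Greenway: $5,520; Valley Bridge: $33,325; South Interchange: $31,235

Residents total 6,502; clients served total 2,293.
Composite weights (70% residents + 30% clients served): Pioneer Greenway 0.0788; Valley Bridge 0.4755; South Interchange 0.4457.
Pro-rata amounts: Pioneer Greenway 5,520.17; Valley Bridge 33,323.16; South Interchange 31,236.67.
At nearest $5: Pioneer Greenway $5,520; Valley Bridge $33,325; South Interchange $31,235. Sum = $70,080.
Rounded total matches; no reconciliation needed.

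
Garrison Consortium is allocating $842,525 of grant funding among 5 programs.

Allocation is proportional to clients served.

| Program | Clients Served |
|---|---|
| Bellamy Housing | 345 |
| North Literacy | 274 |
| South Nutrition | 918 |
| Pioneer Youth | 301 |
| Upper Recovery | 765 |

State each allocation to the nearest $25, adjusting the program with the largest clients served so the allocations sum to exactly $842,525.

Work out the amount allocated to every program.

Bellamy Housing: $111,675; North Literacy: $88,675; South Nutrition: $297,150; Pioneer Youth: $97,425; Upper Recovery: $247,600

Sum of clients served: 2,603.
Proportional shares: Bellamy Housing 345/2,603 × $842,525 = 111,667.74; North Literacy 274/2,603 × $842,525 = 88,686.84; South Nutrition 918/2,603 × $842,525 = 297,133.29; Pioneer Youth 301/2,603 × $842,525 = 97,426.06; Upper Recovery 765/2,603 × $842,525 = 247,611.07.
After rounding ($25): Bellamy Housing $111,675; North Literacy $88,675; South Nutrition $297,125; Pioneer Youth $97,425; Upper Recovery $247,600. Sum = $842,500.
Difference $842,525 − $842,500 = +$25 applied to largest clients served (South Nutrition): South Nutrition becomes $297,150.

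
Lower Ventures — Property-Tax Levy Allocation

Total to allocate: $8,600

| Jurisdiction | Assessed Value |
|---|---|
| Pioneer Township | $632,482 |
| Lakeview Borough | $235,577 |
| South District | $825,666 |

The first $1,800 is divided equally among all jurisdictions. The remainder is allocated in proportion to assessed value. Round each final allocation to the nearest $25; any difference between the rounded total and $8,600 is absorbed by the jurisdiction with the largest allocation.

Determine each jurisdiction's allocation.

Pioneer Township: $3,150 | Lakeview Borough: $1,550 | South District: $3,900

Equal tier: $1,800 ÷ 3 = $600 apiece.
Remainder $6,800 by assessed value (total 1,693,725): Pioneer Township 2,539.30 → $2,550; Lakeview Borough 945.80 → $950; South District 3,314.90 → $3,325.
Rounding difference −$25 on remainder applied to South District.
Totals: Pioneer Township $600 + $2,550 = $3,150; Lakeview Borough $600 + $950 = $1,550; South District $600 + $3,300 = $3,900.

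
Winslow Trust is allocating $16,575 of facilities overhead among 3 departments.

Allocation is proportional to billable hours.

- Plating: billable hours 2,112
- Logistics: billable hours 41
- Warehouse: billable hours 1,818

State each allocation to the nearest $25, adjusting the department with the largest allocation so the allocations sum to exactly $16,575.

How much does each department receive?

Plating: $8,800; Logistics: $175; Warehouse: $7,600

Billable hours total: 3,971.
Proportional shares: Plating 2,112/3,971 × $16,575 = 8,815.51; Logistics 41/3,971 × $16,575 = 171.13; Warehouse 1,818/3,971 × $16,575 = 7,588.35.
After rounding ($25): Plating $8,825; Logistics $175; Warehouse $7,600. Sum = $16,600.
Difference $16,575 − $16,600 = −$25 applied to largest allocation (Plating): Plating becomes $8,800.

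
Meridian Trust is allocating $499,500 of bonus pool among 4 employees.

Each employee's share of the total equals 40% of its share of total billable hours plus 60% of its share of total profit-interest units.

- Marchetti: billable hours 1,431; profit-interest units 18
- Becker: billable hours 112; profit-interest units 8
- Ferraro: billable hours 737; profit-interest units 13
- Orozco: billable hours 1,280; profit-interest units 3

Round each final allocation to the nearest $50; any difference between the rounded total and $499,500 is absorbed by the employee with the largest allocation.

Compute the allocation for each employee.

Marchetti: $208,750; Becker: $63,350; Ferraro: $134,150; Orozco: $93,250

Billable hours total 3,560; profit-interest units total 42.
Combined weights (40% billable hours + 60% profit-interest units): Marchetti 0.4179; Becker 0.1269; Ferraro 0.2685; Orozco 0.1867.
Unrounded shares: Marchetti 208,755.72; Becker 63,371.56; Ferraro 134,127.38; Orozco 93,245.35.
After rounding ($50): Marchetti $208,750; Becker $63,350; Ferraro $134,150; Orozco $93,250. Sum = $499,500.
Sum already equals the total — no adjustment.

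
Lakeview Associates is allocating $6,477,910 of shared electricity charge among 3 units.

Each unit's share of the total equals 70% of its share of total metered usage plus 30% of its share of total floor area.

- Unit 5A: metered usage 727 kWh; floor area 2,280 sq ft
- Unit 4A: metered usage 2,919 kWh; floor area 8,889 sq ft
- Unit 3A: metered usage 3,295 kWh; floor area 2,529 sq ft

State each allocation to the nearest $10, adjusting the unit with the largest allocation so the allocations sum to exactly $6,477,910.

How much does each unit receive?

Metered usage total 6,941; floor area total 13,698.
Combined weights (70% metered usage + 30% floor area): Unit 5A 0.1233; Unit 4A 0.4891; Unit 3A 0.3877.
Proportional shares: Unit 5A 798,417.06; Unit 4A 3,168,081.92; Unit 3A 2,511,411.01.
At nearest $10: Unit 5A $798,420; Unit 4A $3,168,080; Unit 3A $2,511,410. Sum = $6,477,910.
Rounded total matches; no reconciliation needed.

Unit 5A: $798,420 | Unit 4A: $3,168,080 | Unit 3A: $2,511,410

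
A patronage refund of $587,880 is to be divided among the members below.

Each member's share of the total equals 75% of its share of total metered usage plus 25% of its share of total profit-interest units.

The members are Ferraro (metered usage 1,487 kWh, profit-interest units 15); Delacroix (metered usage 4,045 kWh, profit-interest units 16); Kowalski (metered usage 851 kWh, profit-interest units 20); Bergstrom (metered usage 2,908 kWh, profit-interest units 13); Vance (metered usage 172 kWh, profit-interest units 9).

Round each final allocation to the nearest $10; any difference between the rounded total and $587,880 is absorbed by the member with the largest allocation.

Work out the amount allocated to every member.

Ferraro: $99,480 · Delacroix: $220,680 · Kowalski: $79,920 · Bergstrom: $161,670 · Vance: $26,130

Metered usage total 9,463; profit-interest units total 73.
Combined weights (75% metered usage + 25% profit-interest units): Ferraro 0.1692; Delacroix 0.3754; Kowalski 0.1359; Bergstrom 0.2750; Vance 0.0445.
Unrounded shares: Ferraro 99,483.18; Delacroix 220,681.48; Kowalski 79,916.44; Bergstrom 161,665.32; Vance 26,133.59.
Rounded to nearest $10: Ferraro $99,480; Delacroix $220,680; Kowalski $79,920; Bergstrom $161,670; Vance $26,130. Sum = $587,880.
No rounding difference to absorb.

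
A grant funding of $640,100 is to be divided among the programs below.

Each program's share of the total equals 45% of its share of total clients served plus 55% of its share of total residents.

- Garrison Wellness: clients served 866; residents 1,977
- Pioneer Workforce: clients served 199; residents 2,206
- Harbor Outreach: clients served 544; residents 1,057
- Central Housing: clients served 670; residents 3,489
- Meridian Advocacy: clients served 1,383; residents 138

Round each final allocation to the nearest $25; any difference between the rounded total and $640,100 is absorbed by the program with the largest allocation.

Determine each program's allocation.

Clients served total 3,662; residents total 8,867.
Blended shares (45% clients served + 55% residents): Garrison Wellness 0.2290; Pioneer Workforce 0.1613; Harbor Outreach 0.1324; Central Housing 0.2987; Meridian Advocacy 0.1785.
Raw shares: Garrison Wellness 146,612.41; Pioneer Workforce 103,239.84; Harbor Outreach 84,756.95; Central Housing 191,227.86; Meridian Advocacy 114,262.94.
After rounding ($25): Garrison Wellness $146,600; Pioneer Workforce $103,250; Harbor Outreach $84,750; Central Housing $191,225; Meridian Advocacy $114,275. Sum = $640,100.
Rounded total matches; no reconciliation needed.

Garrison Wellness: $146,600 | Pioneer Workforce: $103,250 | Harbor Outreach: $84,750 | Central Housing: $191,225 | Meridian Advocacy: $114,275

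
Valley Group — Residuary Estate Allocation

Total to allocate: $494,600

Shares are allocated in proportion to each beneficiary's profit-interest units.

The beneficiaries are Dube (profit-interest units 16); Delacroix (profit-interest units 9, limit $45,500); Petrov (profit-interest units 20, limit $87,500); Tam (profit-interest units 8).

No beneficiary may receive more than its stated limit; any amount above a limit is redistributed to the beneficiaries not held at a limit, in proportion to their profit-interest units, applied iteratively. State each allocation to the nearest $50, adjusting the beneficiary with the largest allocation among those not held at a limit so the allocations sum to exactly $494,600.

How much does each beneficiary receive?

Dube: $241,050 · Delacroix: $45,500 · Petrov: $87,500 · Tam: $120,550

Profit-interest units total: 53.
Pro-rata shares before constraints: Dube 149,313.21; Delacroix 83,988.68; Petrov 186,641.51; Tam 74,656.60.
Cap binds for Delacroix ($45,500), Petrov ($87,500); residual $361,600 reallocated over remaining profit-interest units 24.
Shares after redistribution: Dube 241,066.67 → $241,050; Tam 120,533.33 → $120,550.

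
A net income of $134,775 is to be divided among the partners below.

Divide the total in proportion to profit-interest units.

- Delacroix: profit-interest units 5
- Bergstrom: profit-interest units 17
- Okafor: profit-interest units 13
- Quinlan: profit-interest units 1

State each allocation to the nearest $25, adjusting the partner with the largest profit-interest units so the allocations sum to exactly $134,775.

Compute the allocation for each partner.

Total profit-interest units = 36.
Raw shares: Delacroix 5/36 × $134,775 = 18,718.75; Bergstrom 17/36 × $134,775 = 63,643.75; Okafor 13/36 × $134,775 = 48,668.75; Quinlan 1/36 × $134,775 = 3,743.75.
At nearest $25: Delacroix $18,725; Bergstrom $63,650; Okafor $48,675; Quinlan $3,750. Sum = $134,800.
Difference $134,775 − $134,800 = −$25 applied to largest profit-interest units (Bergstrom): Bergstrom becomes $63,625.

Delacroix: $18,725 | Bergstrom: $63,625 | Okafor: $48,675 | Quinlan: $3,750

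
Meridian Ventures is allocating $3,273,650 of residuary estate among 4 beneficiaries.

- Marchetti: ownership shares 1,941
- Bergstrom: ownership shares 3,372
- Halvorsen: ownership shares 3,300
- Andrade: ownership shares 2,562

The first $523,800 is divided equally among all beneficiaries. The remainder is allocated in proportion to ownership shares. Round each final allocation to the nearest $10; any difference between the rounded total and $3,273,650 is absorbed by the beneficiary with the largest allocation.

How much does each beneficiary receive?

Marchetti: $608,570 | Bergstrom: $960,700 | Halvorsen: $942,990 | Andrade: $761,390

First tranche $523,800 split equally: $130,950 each.
Remainder $2,749,850 by ownership shares (total 11,175): Marchetti 477,624.95 → $477,620; Bergstrom 829,753.40 → $829,750; Halvorsen 812,036.24 → $812,040; Andrade 630,435.41 → $630,440.
Totals: Marchetti $130,950 + $477,620 = $608,570; Bergstrom $130,950 + $829,750 = $960,700; Halvorsen $130,950 + $812,040 = $942,990; Andrade $130,950 + $630,440 = $761,390.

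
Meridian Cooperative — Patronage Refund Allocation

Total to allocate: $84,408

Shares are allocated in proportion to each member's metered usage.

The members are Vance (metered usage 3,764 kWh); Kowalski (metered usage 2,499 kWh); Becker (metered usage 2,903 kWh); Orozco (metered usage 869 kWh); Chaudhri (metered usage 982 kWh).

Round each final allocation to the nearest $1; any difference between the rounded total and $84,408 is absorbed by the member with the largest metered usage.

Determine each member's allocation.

Combined metered usage = 3,764 + 2,499 + 2,903 + 869 + 982 = 11,017.
Raw shares: Vance 28,838.31; Kowalski 19,146.37; Becker 22,241.67; Orozco 6,657.94; Chaudhri 7,523.70.
At nearest $1: Vance $28,838; Kowalski $19,146; Becker $22,242; Orozco $6,658; Chaudhri $7,524. Sum = $84,408.
No rounding difference to absorb.

Vance: $28,838 · Kowalski: $19,146 · Becker: $22,242 · Orozco: $6,658 · Chaudhri: $7,524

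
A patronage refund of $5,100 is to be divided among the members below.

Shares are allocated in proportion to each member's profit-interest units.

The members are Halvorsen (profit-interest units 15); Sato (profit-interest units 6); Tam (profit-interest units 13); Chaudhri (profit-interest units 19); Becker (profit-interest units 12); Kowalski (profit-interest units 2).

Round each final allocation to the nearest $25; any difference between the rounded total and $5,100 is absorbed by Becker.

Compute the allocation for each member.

Halvorsen: $1,150 · Sato: $450 · Tam: $1,000 · Chaudhri: $1,450 · Becker: $900 · Kowalski: $150

Total profit-interest units = 67.
Proportional shares: Halvorsen 15/67 × $5,100 = 1,141.79; Sato 6/67 × $5,100 = 456.72; Tam 13/67 × $5,100 = 989.55; Chaudhri 19/67 × $5,100 = 1,446.27; Becker 12/67 × $5,100 = 913.43; Kowalski 2/67 × $5,100 = 152.24.
At nearest $25: Halvorsen $1,150; Sato $450; Tam $1,000; Chaudhri $1,450; Becker $925; Kowalski $150. Sum = $5,125.
Difference $5,100 − $5,125 = −$25 applied to Becker: Becker becomes $900.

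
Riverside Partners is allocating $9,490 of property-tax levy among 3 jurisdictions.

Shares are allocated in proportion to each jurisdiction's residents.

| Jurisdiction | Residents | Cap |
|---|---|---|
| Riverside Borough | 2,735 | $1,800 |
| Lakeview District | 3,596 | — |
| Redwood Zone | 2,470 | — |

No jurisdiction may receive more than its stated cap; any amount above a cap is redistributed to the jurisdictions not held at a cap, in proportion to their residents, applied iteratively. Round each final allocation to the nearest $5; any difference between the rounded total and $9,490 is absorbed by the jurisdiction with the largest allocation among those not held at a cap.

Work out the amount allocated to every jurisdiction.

Riverside Borough: $1,800 | Lakeview District: $4,560 | Redwood Zone: $3,130

Sum of residents: 8,801.
Unconstrained shares: Riverside Borough 2,949.11; Lakeview District 3,877.52; Redwood Zone 2,663.37.
Held at cap: Riverside Borough ($1,800); remaining pool $7,690 reallocated over remaining residents 6,066.
Remaining shares: Lakeview District 4,558.73 → $4,560; Redwood Zone 3,131.27 → $3,130.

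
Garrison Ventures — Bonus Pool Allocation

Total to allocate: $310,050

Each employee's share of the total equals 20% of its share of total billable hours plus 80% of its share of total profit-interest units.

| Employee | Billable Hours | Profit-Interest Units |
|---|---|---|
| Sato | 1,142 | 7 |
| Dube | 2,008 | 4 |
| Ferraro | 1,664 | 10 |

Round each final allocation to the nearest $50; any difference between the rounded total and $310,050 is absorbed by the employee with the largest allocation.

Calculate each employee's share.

Sato: $97,400; Dube: $73,100; Ferraro: $139,550

Billable hours total 4,814; profit-interest units total 21.
Composite weights (20% billable hours + 80% profit-interest units): Sato 0.3141; Dube 0.2358; Ferraro 0.4501.
Pro-rata amounts: Sato 97,390.31; Dube 73,111.12; Ferraro 139,548.57.
At nearest $50: Sato $97,400; Dube $73,100; Ferraro $139,550. Sum = $310,050.
Rounded total matches; no reconciliation needed.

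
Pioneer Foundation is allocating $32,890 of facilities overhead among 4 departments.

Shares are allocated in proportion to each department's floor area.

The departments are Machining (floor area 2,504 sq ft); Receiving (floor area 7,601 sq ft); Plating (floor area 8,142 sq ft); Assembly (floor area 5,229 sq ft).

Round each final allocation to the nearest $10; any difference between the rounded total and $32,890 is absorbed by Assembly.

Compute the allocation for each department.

Sum of floor area: 23,476.
Proportional shares: Machining 2,504/23,476 × $32,890 = 3,508.12; Receiving 7,601/23,476 × $32,890 = 10,649.04; Plating 8,142/23,476 × $32,890 = 11,406.99; Assembly 5,229/23,476 × $32,890 = 7,325.86.
After rounding ($10): Machining $3,510; Receiving $10,650; Plating $11,410; Assembly $7,330. Sum = $32,900.
Difference $32,890 − $32,900 = −$10 applied to Assembly: Assembly becomes $7,320.

Machining: $3,510; Receiving: $10,650; Plating: $11,410; Assembly: $7,320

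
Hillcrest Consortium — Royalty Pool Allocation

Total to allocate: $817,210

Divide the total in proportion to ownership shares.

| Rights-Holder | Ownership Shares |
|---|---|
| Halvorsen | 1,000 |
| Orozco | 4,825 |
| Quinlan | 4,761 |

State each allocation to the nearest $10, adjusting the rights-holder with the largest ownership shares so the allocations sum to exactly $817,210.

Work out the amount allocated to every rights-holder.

Total ownership shares = 1,000 + 4,825 + 4,761 = 10,586.
Raw shares: Halvorsen 77,197.24; Orozco 372,476.69; Quinlan 367,536.07.
Rounded to nearest $10: Halvorsen $77,200; Orozco $372,480; Quinlan $367,540. Sum = $817,220.
Difference $817,210 − $817,220 = −$10 applied to largest ownership shares (Orozco): Orozco becomes $372,470.

Halvorsen: $77,200 | Orozco: $372,470 | Quinlan: $367,540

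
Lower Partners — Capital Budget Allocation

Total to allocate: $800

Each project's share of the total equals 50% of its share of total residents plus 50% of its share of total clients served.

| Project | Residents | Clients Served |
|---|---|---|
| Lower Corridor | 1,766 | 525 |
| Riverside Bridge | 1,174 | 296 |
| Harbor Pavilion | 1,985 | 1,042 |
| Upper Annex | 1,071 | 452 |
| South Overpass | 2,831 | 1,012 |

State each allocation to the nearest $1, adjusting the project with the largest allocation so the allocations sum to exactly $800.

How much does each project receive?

Totals — residents 8,827, clients served 3,327.
Blended shares (50% residents + 50% clients served): Lower Corridor 0.1789; Riverside Bridge 0.1110; Harbor Pavilion 0.2690; Upper Annex 0.1286; South Overpass 0.3124.
Pro-rata amounts: Lower Corridor 143.15; Riverside Bridge 88.79; Harbor Pavilion 215.23; Upper Annex 102.88; South Overpass 249.96.
At nearest $1: Lower Corridor $143; Riverside Bridge $89; Harbor Pavilion $215; Upper Annex $103; South Overpass $250. Sum = $800.
Sum already equals the total — no adjustment.

Lower Corridor: $143; Riverside Bridge: $89; Harbor Pavilion: $215; Upper Annex: $103; South Overpass: $250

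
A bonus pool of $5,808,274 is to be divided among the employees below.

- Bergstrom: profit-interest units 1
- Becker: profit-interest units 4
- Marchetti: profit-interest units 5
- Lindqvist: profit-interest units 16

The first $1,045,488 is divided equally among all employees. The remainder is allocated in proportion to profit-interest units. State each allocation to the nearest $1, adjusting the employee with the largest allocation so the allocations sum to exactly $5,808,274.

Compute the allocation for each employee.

$1,045,488 shared equally gives $261,372 per employee.
Remainder $4,762,786 by profit-interest units (total 26): Bergstrom 183,184.08 → $183,184; Becker 732,736.31 → $732,736; Marchetti 915,920.38 → $915,920; Lindqvist 2,930,945.23 → $2,930,945.
Rounding difference +$1 on remainder applied to Lindqvist.
Totals: Bergstrom $261,372 + $183,184 = $444,556; Becker $261,372 + $732,736 = $994,108; Marchetti $261,372 + $915,920 = $1,177,292; Lindqvist $261,372 + $2,930,946 = $3,192,318.

Bergstrom: $444,556; Becker: $994,108; Marchetti: $1,177,292; Lindqvist: $3,192,318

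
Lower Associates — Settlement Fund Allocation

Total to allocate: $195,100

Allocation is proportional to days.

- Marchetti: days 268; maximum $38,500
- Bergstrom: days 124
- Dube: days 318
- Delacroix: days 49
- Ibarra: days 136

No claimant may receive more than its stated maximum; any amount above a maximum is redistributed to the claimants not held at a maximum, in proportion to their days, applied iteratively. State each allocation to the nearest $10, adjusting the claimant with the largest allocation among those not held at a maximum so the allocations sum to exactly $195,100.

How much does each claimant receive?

Marchetti: $38,500; Bergstrom: $30,970; Dube: $79,420; Delacroix: $12,240; Ibarra: $33,970

Sum of days: 895.
Proportional shares (ignoring caps): Marchetti 58,421.01; Bergstrom 27,030.61; Dube 69,320.45; Delacroix 10,681.45; Ibarra 29,646.48.
Held at cap: Marchetti ($38,500); residual $156,600 reallocated over remaining days 627.
Remaining shares: Bergstrom 30,970.33 → $30,970; Dube 79,423.92 → $79,420; Delacroix 12,238.28 → $12,240; Ibarra 33,967.46 → $33,970.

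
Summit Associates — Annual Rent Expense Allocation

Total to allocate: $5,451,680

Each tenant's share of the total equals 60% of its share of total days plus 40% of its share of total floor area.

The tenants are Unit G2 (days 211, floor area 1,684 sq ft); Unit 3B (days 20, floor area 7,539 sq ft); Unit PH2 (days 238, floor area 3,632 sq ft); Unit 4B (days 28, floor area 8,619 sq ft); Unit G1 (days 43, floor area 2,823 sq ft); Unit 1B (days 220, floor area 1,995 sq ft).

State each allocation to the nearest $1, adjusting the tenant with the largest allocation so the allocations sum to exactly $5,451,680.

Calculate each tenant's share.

Unit G2: $1,047,807 · Unit 3B: $711,368 · Unit PH2: $1,325,582 · Unit 4B: $835,375 · Unit G1: $419,211 · Unit 1B: $1,112,337

Totals — days 760, floor area 26,292.
Composite weights (60% days + 40% floor area): Unit G2 0.1922; Unit 3B 0.1305; Unit PH2 0.2432; Unit 4B 0.1532; Unit G1 0.0769; Unit 1B 0.2040.
Unrounded shares: Unit G2 1,047,806.94; Unit 3B 711,367.69; Unit PH2 1,325,581.93; Unit 4B 835,375.11; Unit G1 419,211.26; Unit 1B 1,112,337.06.
At nearest $1: Unit G2 $1,047,807; Unit 3B $711,368; Unit PH2 $1,325,582; Unit 4B $835,375; Unit G1 $419,211; Unit 1B $1,112,337. Sum = $5,451,680.
No rounding difference to absorb.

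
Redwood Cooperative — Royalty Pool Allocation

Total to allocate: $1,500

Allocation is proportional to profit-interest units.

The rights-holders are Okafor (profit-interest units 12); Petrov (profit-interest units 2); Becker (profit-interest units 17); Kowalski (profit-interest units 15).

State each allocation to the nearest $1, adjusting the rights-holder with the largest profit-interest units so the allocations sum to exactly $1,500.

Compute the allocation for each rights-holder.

Okafor: $391 · Petrov: $65 · Becker: $555 · Kowalski: $489

Profit-interest units total: 46.
Raw shares: Okafor 12/46 × $1,500 = 391.30; Petrov 2/46 × $1,500 = 65.22; Becker 17/46 × $1,500 = 554.35; Kowalski 15/46 × $1,500 = 489.13.
After rounding ($1): Okafor $391; Petrov $65; Becker $554; Kowalski $489. Sum = $1,499.
Difference $1,500 − $1,499 = +$1 applied to largest profit-interest units (Becker): Becker becomes $555.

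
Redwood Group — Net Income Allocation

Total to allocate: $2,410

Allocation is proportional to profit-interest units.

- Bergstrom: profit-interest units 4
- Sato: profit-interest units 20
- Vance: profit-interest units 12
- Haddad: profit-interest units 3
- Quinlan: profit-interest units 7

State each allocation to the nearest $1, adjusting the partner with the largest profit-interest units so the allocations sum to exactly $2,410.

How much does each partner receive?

Total profit-interest units = 46.
Raw shares: Bergstrom 4/46 × $2,410 = 209.57; Sato 20/46 × $2,410 = 1,047.83; Vance 12/46 × $2,410 = 628.70; Haddad 3/46 × $2,410 = 157.17; Quinlan 7/46 × $2,410 = 366.74.
At nearest $1: Bergstrom $210; Sato $1,048; Vance $629; Haddad $157; Quinlan $367. Sum = $2,411.
Difference $2,410 − $2,411 = −$1 applied to largest profit-interest units (Sato): Sato becomes $1,047.

Bergstrom: $210 | Sato: $1,047 | Vance: $629 | Haddad: $157 | Quinlan: $367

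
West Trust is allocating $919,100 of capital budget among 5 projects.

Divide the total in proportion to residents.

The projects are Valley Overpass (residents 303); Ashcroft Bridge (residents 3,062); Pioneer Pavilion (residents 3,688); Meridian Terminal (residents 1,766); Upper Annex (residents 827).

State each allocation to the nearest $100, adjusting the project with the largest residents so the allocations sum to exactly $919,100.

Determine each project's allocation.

Combined residents = 9,646.
Unrounded shares: Valley Overpass 303/9,646 × $919,100 = 28,870.75; Ashcroft Bridge 3,062/9,646 × $919,100 = 291,756.60; Pioneer Pavilion 3,688/9,646 × $919,100 = 351,403.77; Meridian Terminal 1,766/9,646 × $919,100 = 168,269.81; Upper Annex 827/9,646 × $919,100 = 78,799.06.
After rounding ($100): Valley Overpass $28,900; Ashcroft Bridge $291,800; Pioneer Pavilion $351,400; Meridian Terminal $168,300; Upper Annex $78,800. Sum = $919,200.
Difference $919,100 − $919,200 = −$100 applied to largest residents (Pioneer Pavilion): Pioneer Pavilion becomes $351,300.

Valley Overpass: $28,900 · Ashcroft Bridge: $291,800 · Pioneer Pavilion: $351,300 · Meridian Terminal: $168,300 · Upper Annex: $78,800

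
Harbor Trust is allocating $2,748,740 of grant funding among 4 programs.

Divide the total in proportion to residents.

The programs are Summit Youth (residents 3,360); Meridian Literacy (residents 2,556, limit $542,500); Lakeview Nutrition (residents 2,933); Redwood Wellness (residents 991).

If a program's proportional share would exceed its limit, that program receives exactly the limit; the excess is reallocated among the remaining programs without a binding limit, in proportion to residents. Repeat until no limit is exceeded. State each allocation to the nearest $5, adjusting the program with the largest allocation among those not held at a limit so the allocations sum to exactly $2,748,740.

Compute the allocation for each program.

Total residents = 9,840.
Proportional shares (ignoring caps): Summit Youth 938,594.15; Meridian Literacy 714,001.98; Lakeview Nutrition 819,314.47; Redwood Wellness 276,829.40.
Held at cap: Meridian Literacy ($542,500); remaining pool $2,206,240 reallocated over remaining residents 7,284.
Remaining shares: Summit Youth 1,017,705.44 → $1,017,705; Lakeview Nutrition 888,372.04 → $888,370; Redwood Wellness 300,162.53 → $300,165.

Summit Youth: $1,017,705; Meridian Literacy: $542,500; Lakeview Nutrition: $888,370; Redwood Wellness: $300,165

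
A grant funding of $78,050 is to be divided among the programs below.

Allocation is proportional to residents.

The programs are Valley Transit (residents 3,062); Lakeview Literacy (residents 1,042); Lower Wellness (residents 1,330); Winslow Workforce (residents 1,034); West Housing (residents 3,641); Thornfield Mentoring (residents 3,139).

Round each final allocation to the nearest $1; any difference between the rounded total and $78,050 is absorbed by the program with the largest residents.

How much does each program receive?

Residents total: 13,248.
Pro-rata amounts: Valley Transit 3,062/13,248 × $78,050 = 18,039.64; Lakeview Literacy 1,042/13,248 × $78,050 = 6,138.90; Lower Wellness 1,330/13,248 × $78,050 = 7,835.64; Winslow Workforce 1,034/13,248 × $78,050 = 6,091.76; West Housing 3,641/13,248 × $78,050 = 21,450.79; Thornfield Mentoring 3,139/13,248 × $78,050 = 18,493.28.
At nearest $1: Valley Transit $18,040; Lakeview Literacy $6,139; Lower Wellness $7,836; Winslow Workforce $6,092; West Housing $21,451; Thornfield Mentoring $18,493. Sum = $78,051.
Difference $78,050 − $78,051 = −$1 applied to largest residents (West Housing): West Housing becomes $21,450.

Valley Transit: $18,040; Lakeview Literacy: $6,139; Lower Wellness: $7,836; Winslow Workforce: $6,092; West Housing: $21,450; Thornfield Mentoring: $18,493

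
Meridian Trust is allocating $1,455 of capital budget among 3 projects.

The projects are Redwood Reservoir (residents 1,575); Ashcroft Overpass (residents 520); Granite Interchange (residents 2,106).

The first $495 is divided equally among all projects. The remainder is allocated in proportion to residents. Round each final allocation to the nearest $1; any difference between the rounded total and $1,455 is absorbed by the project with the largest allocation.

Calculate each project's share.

Redwood Reservoir: $525; Ashcroft Overpass: $284; Granite Interchange: $646

$495 shared equally gives $165 per project.
Remainder $960 by residents (total 4,201): Redwood Reservoir 359.91 → $360; Ashcroft Overpass 118.83 → $119; Granite Interchange 481.26 → $481.
Totals: Redwood Reservoir $165 + $360 = $525; Ashcroft Overpass $165 + $119 = $284; Granite Interchange $165 + $481 = $646.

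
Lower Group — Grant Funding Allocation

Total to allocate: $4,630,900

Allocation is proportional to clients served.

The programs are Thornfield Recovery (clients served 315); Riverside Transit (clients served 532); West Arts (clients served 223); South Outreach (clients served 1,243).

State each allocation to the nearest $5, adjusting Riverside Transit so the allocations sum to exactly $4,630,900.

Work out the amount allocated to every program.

Combined clients served = 2,313.
Proportional shares: Thornfield Recovery 315/2,313 × $4,630,900 = 630,667.32; Riverside Transit 532/2,313 × $4,630,900 = 1,065,127.02; West Arts 223/2,313 × $4,630,900 = 446,472.42; South Outreach 1,243/2,313 × $4,630,900 = 2,488,633.25.
After rounding ($5): Thornfield Recovery $630,665; Riverside Transit $1,065,125; West Arts $446,470; South Outreach $2,488,635. Sum = $4,630,895.
Difference $4,630,900 − $4,630,895 = +$5 applied to Riverside Transit: Riverside Transit becomes $1,065,130.

Thornfield Recovery: $630,665 · Riverside Transit: $1,065,130 · West Arts: $446,470 · South Outreach: $2,488,635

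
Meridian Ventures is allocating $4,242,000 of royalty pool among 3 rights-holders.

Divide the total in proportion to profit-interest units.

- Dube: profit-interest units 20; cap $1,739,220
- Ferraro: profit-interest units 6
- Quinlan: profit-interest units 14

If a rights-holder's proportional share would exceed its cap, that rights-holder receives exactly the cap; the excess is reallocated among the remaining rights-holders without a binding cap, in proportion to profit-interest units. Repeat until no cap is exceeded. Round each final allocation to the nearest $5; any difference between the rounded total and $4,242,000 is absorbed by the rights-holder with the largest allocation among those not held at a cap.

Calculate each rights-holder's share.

Sum of profit-interest units: 40.
Proportional shares (ignoring caps): Dube 2,121,000.00; Ferraro 636,300.00; Quinlan 1,484,700.00.
Cap binds for Dube ($1,739,220); residual $2,502,780 reallocated over remaining profit-interest units 20.
Shares after redistribution: Ferraro 750,834.00 → $750,835; Quinlan 1,751,946.00 → $1,751,945.

Dube: $1,739,220; Ferraro: $750,835; Quinlan: $1,751,945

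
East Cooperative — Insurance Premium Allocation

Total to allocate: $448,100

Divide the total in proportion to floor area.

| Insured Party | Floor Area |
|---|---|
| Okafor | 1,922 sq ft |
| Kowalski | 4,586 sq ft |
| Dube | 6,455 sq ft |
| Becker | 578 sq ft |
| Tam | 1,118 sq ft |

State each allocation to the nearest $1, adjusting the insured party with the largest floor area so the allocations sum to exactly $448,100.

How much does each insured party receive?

Okafor: $58,752 · Kowalski: $140,186 · Dube: $197,319 · Becker: $17,668 · Tam: $34,175

Combined floor area = 1,922 + 4,586 + 6,455 + 578 + 1,118 = 14,659.
Raw shares: Okafor 58,752.18; Kowalski 140,186.00; Dube 197,318.06; Becker 17,668.45; Tam 34,175.31.
Rounded to nearest $1: Okafor $58,752; Kowalski $140,186; Dube $197,318; Becker $17,668; Tam $34,175. Sum = $448,099.
Difference $448,100 − $448,099 = +$1 applied to largest floor area (Dube): Dube becomes $197,319.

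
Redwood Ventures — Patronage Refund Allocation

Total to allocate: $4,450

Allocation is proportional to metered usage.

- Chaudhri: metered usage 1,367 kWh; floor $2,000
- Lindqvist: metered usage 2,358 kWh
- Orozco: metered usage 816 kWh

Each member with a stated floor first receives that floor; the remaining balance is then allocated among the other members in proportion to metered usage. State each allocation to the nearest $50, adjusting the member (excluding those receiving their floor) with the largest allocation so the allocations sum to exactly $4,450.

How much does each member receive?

Chaudhri: $2,000 | Lindqvist: $1,800 | Orozco: $650

Minimums first: Chaudhri $2,000. Balance $2,450.
Balance split over remaining metered usage 3,174: Lindqvist 1,820.13 → $1,800; Orozco 629.87 → $650.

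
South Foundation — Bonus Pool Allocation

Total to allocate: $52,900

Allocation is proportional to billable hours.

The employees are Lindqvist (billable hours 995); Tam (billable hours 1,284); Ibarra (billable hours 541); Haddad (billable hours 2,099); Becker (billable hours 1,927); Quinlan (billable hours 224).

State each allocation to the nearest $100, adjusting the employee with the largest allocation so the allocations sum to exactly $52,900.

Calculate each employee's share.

Lindqvist: $7,400 | Tam: $9,600 | Ibarra: $4,000 | Haddad: $15,800 | Becker: $14,400 | Quinlan: $1,700

Sum of billable hours: 7,070.
Raw shares: Lindqvist 995/7,070 × $52,900 = 7,444.91; Tam 1,284/7,070 × $52,900 = 9,607.30; Ibarra 541/7,070 × $52,900 = 4,047.93; Haddad 2,099/7,070 × $52,900 = 15,705.39; Becker 1,927/7,070 × $52,900 = 14,418.43; Quinlan 224/7,070 × $52,900 = 1,676.04.
After rounding ($100): Lindqvist $7,400; Tam $9,600; Ibarra $4,000; Haddad $15,700; Becker $14,400; Quinlan $1,700. Sum = $52,800.
Difference $52,900 − $52,800 = +$100 applied to largest allocation (Haddad): Haddad becomes $15,800.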